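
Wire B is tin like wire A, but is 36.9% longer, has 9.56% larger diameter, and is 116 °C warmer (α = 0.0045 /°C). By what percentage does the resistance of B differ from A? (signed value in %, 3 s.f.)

73.6%

R ∝ ρL/d² with ρ ∝ (1+αΔT), so R_B/R_A = (1 + 36.9/100) × (1 + 9.56/100)⁻² × (1 + 0.0045×116)
= 1.369 × 0.8331 × 1.522 = 1.736
(R_B − R_A)/R_A = 1.736 − 1 = 73.6%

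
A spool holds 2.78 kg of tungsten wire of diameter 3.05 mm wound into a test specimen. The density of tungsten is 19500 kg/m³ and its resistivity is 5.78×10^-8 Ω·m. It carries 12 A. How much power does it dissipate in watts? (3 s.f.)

22.2 W

A = π(d/2)² = π(1.5250e-03 m)² = 7.3062e-06 m²
L = m/(density·A) = 2.78/(19500×7.3062e-06) = 19.51 m
R = ρL/A = (5.78×10^-8)(19.51)/(7.3062e-06) = 0.1544 Ω
P = I²R = (12)² × 0.1544 = 22.2 W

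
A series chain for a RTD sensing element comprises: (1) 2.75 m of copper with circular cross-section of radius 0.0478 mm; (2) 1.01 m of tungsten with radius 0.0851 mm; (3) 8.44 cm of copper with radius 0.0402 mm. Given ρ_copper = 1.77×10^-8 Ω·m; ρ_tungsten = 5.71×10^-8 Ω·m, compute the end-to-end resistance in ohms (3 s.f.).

Seg 1: A = πr² = π(4.7800e-05 m)² = 7.178e-09 m²
R_1 = (1.77×10^-8)(2.75)/(7.178e-09) = 6.781 Ω
Seg 2: A = πr² = π(8.5100e-05 m)² = 2.275e-08 m²
R_2 = (5.71×10^-8)(1.01)/(2.275e-08) = 2.535 Ω
Seg 3: A = πr² = π(4.0200e-05 m)² = 5.077e-09 m²
R_3 = (1.77×10^-8)(0.0844)/(5.077e-09) = 0.2942 Ω
R_total = R_1 + R_2 + R_3 = 9.61 Ω

9.61 Ω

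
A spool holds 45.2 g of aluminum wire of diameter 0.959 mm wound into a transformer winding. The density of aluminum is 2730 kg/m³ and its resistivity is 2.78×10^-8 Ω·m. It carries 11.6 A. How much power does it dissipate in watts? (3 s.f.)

A = π(d/2)² = π(4.7950e-04 m)² = 7.2232e-07 m²
L = m/(density·A) = 0.0452/(2730×7.2232e-07) = 22.92 m
R = ρL/A = (2.78×10^-8)(22.92)/(7.2232e-07) = 0.8822 Ω
P = I²R = (11.6)² × 0.8822 = 119 W

119 W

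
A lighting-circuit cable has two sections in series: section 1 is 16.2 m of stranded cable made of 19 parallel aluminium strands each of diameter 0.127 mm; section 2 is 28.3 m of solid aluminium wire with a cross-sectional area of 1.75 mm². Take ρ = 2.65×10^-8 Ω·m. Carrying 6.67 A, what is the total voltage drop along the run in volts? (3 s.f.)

Section 1: A_strand = π(6.3500e-05)² = 1.267e-08 m²; R₁ = ρL/(N·A_s) = (2.65×10^-8)(16.2)/(19×1.267e-08) = 1.784 Ω
Section 2: A = 1.75 mm² = 1.750e-06 m²
R₂ = (2.65×10^-8)(28.3)/(1.750e-06) = 0.4285 Ω
R = R₁ + R₂ = 2.212 Ω
V = IR = 6.67 × 2.212 = 14.8 V

14.8 V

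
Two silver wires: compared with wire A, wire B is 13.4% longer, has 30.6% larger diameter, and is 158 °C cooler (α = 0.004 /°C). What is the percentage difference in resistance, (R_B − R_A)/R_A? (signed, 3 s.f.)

-75.5%

R ∝ ρL/d² with ρ ∝ (1+αΔT), so R_B/R_A = (1 + 13.4/100) × (1 + 30.6/100)⁻² × (1 − 0.004×158)
= 1.134 × 0.5863 × 0.368 = 0.2447
(R_B − R_A)/R_A = 0.2447 − 1 = -75.5%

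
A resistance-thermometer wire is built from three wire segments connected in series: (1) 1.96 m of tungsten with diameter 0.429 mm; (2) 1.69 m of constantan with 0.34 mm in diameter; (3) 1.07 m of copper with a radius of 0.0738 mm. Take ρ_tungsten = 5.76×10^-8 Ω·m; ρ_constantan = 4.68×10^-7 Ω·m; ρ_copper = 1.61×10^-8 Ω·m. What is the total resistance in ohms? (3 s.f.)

10.5 Ω

Seg 1: A = π(d/2)² = π(2.1450e-04 m)² = 1.445e-07 m²
R_1 = (5.76×10^-8)(1.96)/(1.445e-07) = 0.781 Ω
Seg 2: A = π(d/2)² = π(1.7000e-04 m)² = 9.079e-08 m²
R_2 = (4.68×10^-7)(1.69)/(9.079e-08) = 8.711 Ω
Seg 3: A = πr² = π(7.3800e-05 m)² = 1.711e-08 m²
R_3 = (1.61×10^-8)(1.07)/(1.711e-08) = 1.007 Ω
R_total = R_1 + R_2 + R_3 = 10.5 Ω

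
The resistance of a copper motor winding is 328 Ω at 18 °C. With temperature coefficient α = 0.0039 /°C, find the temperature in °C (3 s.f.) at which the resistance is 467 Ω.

R = R₀(1 + α(T − T₀)) ⇒ T = T₀ + (R/R₀ − 1)/α
T = 18 + (467/328 − 1)/0.0039 = 18 + (0.4238)/0.0039 = 127 °C

127 °C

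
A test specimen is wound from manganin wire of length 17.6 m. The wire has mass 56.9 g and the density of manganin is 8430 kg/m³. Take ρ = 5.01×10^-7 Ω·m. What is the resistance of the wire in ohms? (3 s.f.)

A = m/(density·L) = 0.0569/(8430×17.6) = 3.8351e-07 m²
R = ρL/A = (5.01×10^-7)(17.6)/(3.8351e-07) = 23.0 Ω

23.0 Ω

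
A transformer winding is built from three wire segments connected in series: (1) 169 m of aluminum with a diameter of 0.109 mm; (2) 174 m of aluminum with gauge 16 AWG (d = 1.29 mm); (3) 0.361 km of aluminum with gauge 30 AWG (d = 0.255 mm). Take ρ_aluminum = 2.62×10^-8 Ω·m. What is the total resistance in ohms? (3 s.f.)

Seg 1: A = π(d/2)² = π(5.4500e-05 m)² = 9.331e-09 m²
R_1 = (2.62×10^-8)(169)/(9.331e-09) = 474.5 Ω
Seg 2: A = π(1.29/2 mm)² = π(6.4500e-04 m)² = 1.307e-06 m²
R_2 = (2.62×10^-8)(174)/(1.307e-06) = 3.488 Ω
Seg 3: A = π(0.255/2 mm)² = π(1.2750e-04 m)² = 5.107e-08 m²
R_3 = (2.62×10^-8)(361)/(5.107e-08) = 185.2 Ω
R_total = R_1 + R_2 + R_3 = 663 Ω

663 Ω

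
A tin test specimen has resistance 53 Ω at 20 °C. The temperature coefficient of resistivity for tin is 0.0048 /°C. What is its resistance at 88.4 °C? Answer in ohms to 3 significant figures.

70.4 Ω

ΔT = 88.4 − 20 = 68.4 °C
R = R₀(1 + αΔT) = 53 × (1 + 0.0048×68.4) = 53 × 1.328 = 70.4 Ω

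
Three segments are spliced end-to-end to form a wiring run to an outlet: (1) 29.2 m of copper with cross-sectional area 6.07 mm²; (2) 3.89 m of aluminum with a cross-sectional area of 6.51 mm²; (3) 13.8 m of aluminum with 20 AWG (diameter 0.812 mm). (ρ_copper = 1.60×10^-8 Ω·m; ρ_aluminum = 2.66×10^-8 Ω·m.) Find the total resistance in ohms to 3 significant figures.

Seg 1: A = 6.07 mm² = 6.070e-06 m²
R_1 = (1.60×10^-8)(29.2)/(6.070e-06) = 0.07697 Ω
Seg 2: A = 6.51 mm² = 6.510e-06 m²
R_2 = (2.66×10^-8)(3.89)/(6.510e-06) = 0.01589 Ω
Seg 3: A = π(0.812/2 mm)² = π(4.0600e-04 m)² = 5.178e-07 m²
R_3 = (2.66×10^-8)(13.8)/(5.178e-07) = 0.7089 Ω
R_total = R_1 + R_2 + R_3 = 0.802 Ω

0.802 Ω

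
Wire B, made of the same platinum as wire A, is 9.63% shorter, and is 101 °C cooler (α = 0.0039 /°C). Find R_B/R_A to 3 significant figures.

0.548

R ∝ ρL/d² with ρ ∝ (1+αΔT), so R_B/R_A = (1 − 9.63/100) × (1 − 0.0039×101)
= 0.9037 × 0.6061 = 0.548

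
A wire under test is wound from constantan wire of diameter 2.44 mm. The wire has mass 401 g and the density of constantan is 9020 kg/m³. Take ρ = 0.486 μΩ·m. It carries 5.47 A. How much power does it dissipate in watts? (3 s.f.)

29.6 W

ρ = 0.486 μΩ·m = 4.86×10^-7 Ω·m
A = π(d/2)² = π(1.2200e-03 m)² = 4.6759e-06 m²
L = m/(density·A) = 0.401/(9020×4.6759e-06) = 9.508 m
R = ρL/A = (4.86×10^-7)(9.508)/(4.6759e-06) = 0.9882 Ω
P = I²R = (5.47)² × 0.9882 = 29.6 W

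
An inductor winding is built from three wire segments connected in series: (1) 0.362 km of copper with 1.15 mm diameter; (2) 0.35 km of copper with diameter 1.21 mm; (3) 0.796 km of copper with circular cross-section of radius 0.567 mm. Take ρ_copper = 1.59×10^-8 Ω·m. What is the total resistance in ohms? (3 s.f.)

22.9 Ω

Seg 1: A = π(d/2)² = π(5.7500e-04 m)² = 1.039e-06 m²
R_1 = (1.59×10^-8)(362)/(1.039e-06) = 5.541 Ω
Seg 2: A = π(d/2)² = π(6.0500e-04 m)² = 1.150e-06 m²
R_2 = (1.59×10^-8)(350)/(1.150e-06) = 4.84 Ω
Seg 3: A = πr² = π(5.6700e-04 m)² = 1.010e-06 m²
R_3 = (1.59×10^-8)(796)/(1.010e-06) = 12.53 Ω
R_total = R_1 + R_2 + R_3 = 22.9 Ω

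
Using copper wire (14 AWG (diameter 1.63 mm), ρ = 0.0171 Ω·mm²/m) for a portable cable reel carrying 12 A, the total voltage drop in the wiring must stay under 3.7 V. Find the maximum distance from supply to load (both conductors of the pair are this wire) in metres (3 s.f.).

18.8 m

ρ = 0.0171 Ω·mm²/m = 1.71×10^-8 Ω·m
A = π(1.63/2 mm)² = π(8.1500e-04 m)² = 2.087e-06 m²
L_max = V_max·A/(2·ρI) = (3.7)(2.087e-06)/(2×1.71×10^-8×12) = 18.8 m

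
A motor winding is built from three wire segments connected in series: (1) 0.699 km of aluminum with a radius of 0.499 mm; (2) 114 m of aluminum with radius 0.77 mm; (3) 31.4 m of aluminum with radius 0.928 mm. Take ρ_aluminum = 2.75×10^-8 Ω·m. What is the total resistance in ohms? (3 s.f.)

26.6 Ω

Seg 1: A = πr² = π(4.9900e-04 m)² = 7.823e-07 m²
R_1 = (2.75×10^-8)(699)/(7.823e-07) = 24.57 Ω
Seg 2: A = πr² = π(7.7000e-04 m)² = 1.863e-06 m²
R_2 = (2.75×10^-8)(114)/(1.863e-06) = 1.683 Ω
Seg 3: A = πr² = π(9.2800e-04 m)² = 2.705e-06 m²
R_3 = (2.75×10^-8)(31.4)/(2.705e-06) = 0.3192 Ω
R_total = R_1 + R_2 + R_3 = 26.6 Ω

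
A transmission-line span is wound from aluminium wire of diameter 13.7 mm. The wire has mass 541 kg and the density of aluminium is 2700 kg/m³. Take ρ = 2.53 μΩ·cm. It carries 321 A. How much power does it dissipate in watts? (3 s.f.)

ρ = 2.53 μΩ·cm = 2.53×10^-8 Ω·m
A = π(d/2)² = π(6.8500e-03 m)² = 1.4741e-04 m²
L = m/(density·A) = 541/(2700×1.4741e-04) = 1359 m
R = ρL/A = (2.53×10^-8)(1359)/(1.4741e-04) = 0.2333 Ω
P = I²R = (321)² × 0.2333 = 24000 W

24000 W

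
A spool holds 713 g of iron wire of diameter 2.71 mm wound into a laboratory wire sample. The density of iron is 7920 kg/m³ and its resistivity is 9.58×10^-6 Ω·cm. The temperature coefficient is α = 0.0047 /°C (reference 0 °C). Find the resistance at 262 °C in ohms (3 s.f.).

0.578 Ω

ρ = 9.58×10^-6 Ω·cm = 9.58×10^-8 Ω·m
A = π(d/2)² = π(1.3550e-03 m)² = 5.7680e-06 m²
L = m/(density·A) = 0.713/(7920×5.7680e-06) = 15.61 m
R = ρL/A = (9.58×10^-8)(15.61)/(5.7680e-06) = 0.2592 Ω
R(262 °C) = 0.2592 × (1 + 0.0047×262) = 0.578 Ω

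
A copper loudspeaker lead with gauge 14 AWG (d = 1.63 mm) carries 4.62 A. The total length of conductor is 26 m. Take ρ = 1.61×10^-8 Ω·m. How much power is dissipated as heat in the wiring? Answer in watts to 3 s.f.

A = π(1.63/2 mm)² = π(8.1500e-04 m)² = 2.087e-06 m²
R = ρL/A = (1.61×10^-8)(26)/(2.087e-06) = 0.2006 Ω
P = I²R = (4.62)² × 0.2006 = 4.28 W

4.28 W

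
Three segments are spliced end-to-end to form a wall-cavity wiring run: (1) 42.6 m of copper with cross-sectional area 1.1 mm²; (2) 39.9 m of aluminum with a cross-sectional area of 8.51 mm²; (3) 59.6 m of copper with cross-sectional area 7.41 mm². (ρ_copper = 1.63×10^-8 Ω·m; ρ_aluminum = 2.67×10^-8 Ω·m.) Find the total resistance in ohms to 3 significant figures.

0.888 Ω

Seg 1: A = 1.1 mm² = 1.100e-06 m²
R_1 = (1.63×10^-8)(42.6)/(1.100e-06) = 0.6313 Ω
Seg 2: A = 8.51 mm² = 8.510e-06 m²
R_2 = (2.67×10^-8)(39.9)/(8.510e-06) = 0.1252 Ω
Seg 3: A = 7.41 mm² = 7.410e-06 m²
R_3 = (1.63×10^-8)(59.6)/(7.410e-06) = 0.1311 Ω
R_total = R_1 + R_2 + R_3 = 0.888 Ω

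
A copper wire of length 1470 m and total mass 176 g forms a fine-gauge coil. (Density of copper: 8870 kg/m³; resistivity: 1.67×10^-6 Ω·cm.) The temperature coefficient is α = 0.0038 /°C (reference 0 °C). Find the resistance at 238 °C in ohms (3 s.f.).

ρ = 1.67×10^-6 Ω·cm = 1.67×10^-8 Ω·m
A = m/(density·L) = 0.176/(8870×1470) = 1.3498e-08 m²
R = ρL/A = (1.67×10^-8)(1470)/(1.3498e-08) = 1819 Ω
R(238 °C) = 1819 × (1 + 0.0038×238) = 3460 Ω

3460 Ω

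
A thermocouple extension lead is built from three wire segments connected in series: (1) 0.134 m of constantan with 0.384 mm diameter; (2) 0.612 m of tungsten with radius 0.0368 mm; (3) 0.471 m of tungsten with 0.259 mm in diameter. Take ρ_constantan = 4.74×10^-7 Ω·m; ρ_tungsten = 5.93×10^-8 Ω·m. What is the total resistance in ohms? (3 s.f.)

Seg 1: A = π(d/2)² = π(1.9200e-04 m)² = 1.158e-07 m²
R_1 = (4.74×10^-7)(0.134)/(1.158e-07) = 0.5484 Ω
Seg 2: A = πr² = π(3.6800e-05 m)² = 4.254e-09 m²
R_2 = (5.93×10^-8)(0.612)/(4.254e-09) = 8.53 Ω
Seg 3: A = π(d/2)² = π(1.2950e-04 m)² = 5.269e-08 m²
R_3 = (5.93×10^-8)(0.471)/(5.269e-08) = 0.5301 Ω
R_total = R_1 + R_2 + R_3 = 9.61 Ω

9.61 Ω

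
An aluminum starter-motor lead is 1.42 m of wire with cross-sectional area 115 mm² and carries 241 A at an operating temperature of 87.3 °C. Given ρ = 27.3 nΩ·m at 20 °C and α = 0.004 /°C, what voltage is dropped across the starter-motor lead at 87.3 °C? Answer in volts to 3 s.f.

0.103 V

ρ = 27.3 nΩ·m = 2.73×10^-8 Ω·m
A = 115 mm² = 1.150e-04 m²
R₍20₎ = ρL/A = (2.73×10^-8)(1.42)/(1.150e-04) = 3.371×10^-4 Ω
R₍87.3₎ = R₍20₎(1 + αΔT) = 3.371×10^-4 × (1 + 0.004×67.3) = 4.278×10^-4 Ω
V = IR = 241 × 4.278×10^-4 = 0.103 V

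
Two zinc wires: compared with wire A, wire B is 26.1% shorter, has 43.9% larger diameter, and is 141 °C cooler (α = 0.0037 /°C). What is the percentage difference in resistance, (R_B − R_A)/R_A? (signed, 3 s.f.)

-82.9%

R ∝ ρL/d² with ρ ∝ (1+αΔT), so R_B/R_A = (1 − 26.1/100) × (1 + 43.9/100)⁻² × (1 − 0.0037×141)
= 0.739 × 0.4829 × 0.4783 = 0.1707
(R_B − R_A)/R_A = 0.1707 − 1 = -82.9%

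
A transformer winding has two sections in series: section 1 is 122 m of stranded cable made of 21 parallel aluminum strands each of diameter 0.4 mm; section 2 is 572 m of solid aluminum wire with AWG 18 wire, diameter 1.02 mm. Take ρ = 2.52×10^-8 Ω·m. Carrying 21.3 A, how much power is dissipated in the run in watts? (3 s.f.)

8530 W

Section 1: A_strand = π(2.0000e-04)² = 1.257e-07 m²; R₁ = ρL/(N·A_s) = (2.52×10^-8)(122)/(21×1.257e-07) = 1.165 Ω
Section 2: A = π(1.02/2 mm)² = π(5.1000e-04 m)² = 8.171e-07 m²
R₂ = (2.52×10^-8)(572)/(8.171e-07) = 17.64 Ω
R = R₁ + R₂ = 18.81 Ω
P = I²R = (21.3)² × 18.81 = 8530 W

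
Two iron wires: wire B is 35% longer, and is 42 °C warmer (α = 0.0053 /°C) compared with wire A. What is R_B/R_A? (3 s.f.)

1.65

R ∝ ρL/d² with ρ ∝ (1+αΔT), so R_B/R_A = (1 + 35/100) × (1 + 0.0053×42)
= 1.35 × 1.223 = 1.65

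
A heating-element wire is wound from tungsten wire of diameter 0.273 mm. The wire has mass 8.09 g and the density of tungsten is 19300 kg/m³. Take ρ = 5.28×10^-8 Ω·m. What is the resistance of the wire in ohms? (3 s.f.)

A = π(d/2)² = π(1.3650e-04 m)² = 5.8535e-08 m²
L = m/(density·A) = 0.00809/(19300×5.8535e-08) = 7.161 m
R = ρL/A = (5.28×10^-8)(7.161)/(5.8535e-08) = 6.46 Ω

6.46 Ω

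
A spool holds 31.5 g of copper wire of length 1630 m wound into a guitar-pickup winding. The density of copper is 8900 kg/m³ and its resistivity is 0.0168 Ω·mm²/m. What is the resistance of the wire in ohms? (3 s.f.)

ρ = 0.0168 Ω·mm²/m = 1.68×10^-8 Ω·m
A = m/(density·L) = 0.0315/(8900×1630) = 2.1714e-09 m²
R = ρL/A = (1.68×10^-8)(1630)/(2.1714e-09) = 12600 Ω

12600 Ω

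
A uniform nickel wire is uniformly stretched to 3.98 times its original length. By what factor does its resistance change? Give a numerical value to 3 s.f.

15.8

Volume constant ⇒ A' = A/k with k = 3.98. R' = ρ(kL)/(A/k) = k²R.
Factor = 15.8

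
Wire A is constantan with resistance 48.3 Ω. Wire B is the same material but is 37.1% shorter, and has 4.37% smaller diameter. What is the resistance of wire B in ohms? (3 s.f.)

33.2 Ω

R ∝ L/d², so R_B/R_A = (1 − 37.1/100) × (1 − 4.37/100)⁻²
= 0.629 × 1.093 = 0.6878
R_B = 0.6878 × 48.3 = 33.2 Ω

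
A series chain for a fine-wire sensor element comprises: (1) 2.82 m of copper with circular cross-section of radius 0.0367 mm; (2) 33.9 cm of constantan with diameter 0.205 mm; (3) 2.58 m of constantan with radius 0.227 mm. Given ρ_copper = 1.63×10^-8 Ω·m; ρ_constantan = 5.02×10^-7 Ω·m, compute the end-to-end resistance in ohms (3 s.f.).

Seg 1: A = πr² = π(3.6700e-05 m)² = 4.231e-09 m²
R_1 = (1.63×10^-8)(2.82)/(4.231e-09) = 10.86 Ω
Seg 2: A = π(d/2)² = π(1.0250e-04 m)² = 3.301e-08 m²
R_2 = (5.02×10^-7)(0.339)/(3.301e-08) = 5.156 Ω
Seg 3: A = πr² = π(2.2700e-04 m)² = 1.619e-07 m²
R_3 = (5.02×10^-7)(2.58)/(1.619e-07) = 8.001 Ω
R_total = R_1 + R_2 + R_3 = 24.0 Ω

24.0 Ω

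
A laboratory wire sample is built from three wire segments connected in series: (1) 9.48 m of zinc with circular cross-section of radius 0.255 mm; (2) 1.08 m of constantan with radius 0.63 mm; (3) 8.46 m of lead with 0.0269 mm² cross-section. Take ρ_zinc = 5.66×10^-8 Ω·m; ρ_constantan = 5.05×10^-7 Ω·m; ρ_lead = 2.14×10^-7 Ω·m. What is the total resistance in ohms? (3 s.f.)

70.4 Ω

Seg 1: A = πr² = π(2.5500e-04 m)² = 2.043e-07 m²
R_1 = (5.66×10^-8)(9.48)/(2.043e-07) = 2.627 Ω
Seg 2: A = πr² = π(6.3000e-04 m)² = 1.247e-06 m²
R_2 = (5.05×10^-7)(1.08)/(1.247e-06) = 0.4374 Ω
Seg 3: A = 0.0269 mm² = 2.690e-08 m²
R_3 = (2.14×10^-7)(8.46)/(2.690e-08) = 67.3 Ω
R_total = R_1 + R_2 + R_3 = 70.4 Ω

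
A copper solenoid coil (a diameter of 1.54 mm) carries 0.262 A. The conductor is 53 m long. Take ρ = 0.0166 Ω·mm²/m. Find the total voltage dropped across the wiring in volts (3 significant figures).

0.124 V

ρ = 0.0166 Ω·mm²/m = 1.66×10^-8 Ω·m
A = π(d/2)² = π(7.7000e-04 m)² = 1.863e-06 m²
R = ρL/A = (1.66×10^-8)(53)/(1.863e-06) = 0.4723 Ω
V = IR = 0.262 × 0.4723 = 0.124 V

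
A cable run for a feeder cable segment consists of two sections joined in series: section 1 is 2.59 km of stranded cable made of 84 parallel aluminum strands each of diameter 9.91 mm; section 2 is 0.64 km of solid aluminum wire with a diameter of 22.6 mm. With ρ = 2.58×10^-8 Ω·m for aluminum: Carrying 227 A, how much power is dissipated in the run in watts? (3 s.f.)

Section 1: A_strand = π(4.9550e-03)² = 7.713e-05 m²; R₁ = ρL/(N·A_s) = (2.58×10^-8)(2590)/(84×7.713e-05) = 0.01031 Ω
Section 2: A = π(d/2)² = π(1.1300e-02 m)² = 4.011e-04 m²
R₂ = (2.58×10^-8)(640)/(4.011e-04) = 0.04116 Ω
R = R₁ + R₂ = 0.05148 Ω
P = I²R = (227)² × 0.05148 = 2650 W

2650 W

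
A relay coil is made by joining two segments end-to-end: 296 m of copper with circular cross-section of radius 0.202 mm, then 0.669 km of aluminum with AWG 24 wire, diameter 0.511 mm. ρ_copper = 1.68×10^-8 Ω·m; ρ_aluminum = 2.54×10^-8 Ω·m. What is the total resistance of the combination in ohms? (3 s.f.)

Segment 1: A = πr² = π(2.0200e-04 m)² = 1.282e-07 m²
R₁ = ρL/A = (1.68×10^-8)(296)/(1.282e-07) = 38.79 Ω
Segment 2: A = π(0.511/2 mm)² = π(2.5550e-04 m)² = 2.051e-07 m²
R₂ = (2.54×10^-8)(669)/(2.051e-07) = 82.86 Ω
R = R₁ + R₂ = 122 Ω

122 Ω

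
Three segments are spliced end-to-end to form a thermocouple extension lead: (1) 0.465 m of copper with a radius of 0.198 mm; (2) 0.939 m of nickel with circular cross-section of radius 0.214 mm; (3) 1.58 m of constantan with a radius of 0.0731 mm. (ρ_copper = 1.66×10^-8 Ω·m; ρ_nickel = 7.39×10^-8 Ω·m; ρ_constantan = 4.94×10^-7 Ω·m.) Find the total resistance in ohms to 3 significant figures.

Seg 1: A = πr² = π(1.9800e-04 m)² = 1.232e-07 m²
R_1 = (1.66×10^-8)(0.465)/(1.232e-07) = 0.06267 Ω
Seg 2: A = πr² = π(2.1400e-04 m)² = 1.439e-07 m²
R_2 = (7.39×10^-8)(0.939)/(1.439e-07) = 0.4823 Ω
Seg 3: A = πr² = π(7.3100e-05 m)² = 1.679e-08 m²
R_3 = (4.94×10^-7)(1.58)/(1.679e-08) = 46.49 Ω
R_total = R_1 + R_2 + R_3 = 47.0 Ω

47.0 Ω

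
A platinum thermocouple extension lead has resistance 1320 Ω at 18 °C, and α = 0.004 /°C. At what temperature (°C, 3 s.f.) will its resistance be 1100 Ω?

-23.7 °C

R = R₀(1 + α(T − T₀)) ⇒ T = T₀ + (R/R₀ − 1)/α
T = 18 + (1100/1320 − 1)/0.004 = 18 + (-0.1667)/0.004 = -23.7 °C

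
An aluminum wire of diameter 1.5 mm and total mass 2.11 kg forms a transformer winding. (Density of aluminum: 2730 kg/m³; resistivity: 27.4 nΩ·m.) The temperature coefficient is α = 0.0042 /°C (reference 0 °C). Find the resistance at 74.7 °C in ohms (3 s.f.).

ρ = 27.4 nΩ·m = 2.74×10^-8 Ω·m
A = π(d/2)² = π(7.5000e-04 m)² = 1.7671e-06 m²
L = m/(density·A) = 2.11/(2730×1.7671e-06) = 437.4 m
R = ρL/A = (2.74×10^-8)(437.4)/(1.7671e-06) = 6.781 Ω
R(74.7 °C) = 6.781 × (1 + 0.0042×74.7) = 8.91 Ω

8.91 Ω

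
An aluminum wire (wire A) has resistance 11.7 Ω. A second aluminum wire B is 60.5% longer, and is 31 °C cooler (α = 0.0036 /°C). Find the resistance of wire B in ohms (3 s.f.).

16.7 Ω

R ∝ ρL/d² with ρ ∝ (1+αΔT), so R_B/R_A = (1 + 60.5/100) × (1 − 0.0036×31)
= 1.605 × 0.8884 = 1.426
R_B = 1.426 × 11.7 = 16.7 Ω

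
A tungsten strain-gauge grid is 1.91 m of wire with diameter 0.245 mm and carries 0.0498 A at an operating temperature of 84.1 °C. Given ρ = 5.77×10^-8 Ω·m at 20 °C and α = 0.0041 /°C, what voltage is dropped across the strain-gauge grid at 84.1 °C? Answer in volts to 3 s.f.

A = π(d/2)² = π(1.2250e-04 m)² = 4.714e-08 m²
R₍20₎ = ρL/A = (5.77×10^-8)(1.91)/(4.714e-08) = 2.338 Ω
R₍84.1₎ = R₍20₎(1 + αΔT) = 2.338 × (1 + 0.0041×64.1) = 2.952 Ω
V = IR = 0.0498 × 2.952 = 0.147 V

0.147 V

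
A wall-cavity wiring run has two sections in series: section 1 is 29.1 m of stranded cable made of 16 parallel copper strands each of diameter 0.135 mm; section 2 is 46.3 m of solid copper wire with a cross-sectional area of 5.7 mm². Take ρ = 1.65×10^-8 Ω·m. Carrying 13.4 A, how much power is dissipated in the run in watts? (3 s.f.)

Section 1: A_strand = π(6.7500e-05)² = 1.431e-08 m²; R₁ = ρL/(N·A_s) = (1.65×10^-8)(29.1)/(16×1.431e-08) = 2.097 Ω
Section 2: A = 5.7 mm² = 5.700e-06 m²
R₂ = (1.65×10^-8)(46.3)/(5.700e-06) = 0.134 Ω
R = R₁ + R₂ = 2.231 Ω
P = I²R = (13.4)² × 2.231 = 401 W

401 W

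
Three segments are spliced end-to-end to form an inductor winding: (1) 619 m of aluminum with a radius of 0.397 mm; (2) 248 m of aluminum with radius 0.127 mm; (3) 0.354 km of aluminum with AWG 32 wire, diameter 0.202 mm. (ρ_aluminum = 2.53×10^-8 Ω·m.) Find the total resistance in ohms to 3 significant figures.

Seg 1: A = πr² = π(3.9700e-04 m)² = 4.951e-07 m²
R_1 = (2.53×10^-8)(619)/(4.951e-07) = 31.63 Ω
Seg 2: A = πr² = π(1.2700e-04 m)² = 5.067e-08 m²
R_2 = (2.53×10^-8)(248)/(5.067e-08) = 123.8 Ω
Seg 3: A = π(0.202/2 mm)² = π(1.0100e-04 m)² = 3.205e-08 m²
R_3 = (2.53×10^-8)(354)/(3.205e-08) = 279.5 Ω
R_total = R_1 + R_2 + R_3 = 435 Ω

435 Ω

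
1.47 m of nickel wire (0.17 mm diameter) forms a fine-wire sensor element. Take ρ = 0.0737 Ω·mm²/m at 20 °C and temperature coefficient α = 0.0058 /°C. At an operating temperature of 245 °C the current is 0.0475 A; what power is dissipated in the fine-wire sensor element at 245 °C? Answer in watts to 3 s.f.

0.0248 W

ρ = 0.0737 Ω·mm²/m = 7.37×10^-8 Ω·m
A = π(d/2)² = π(8.5000e-05 m)² = 2.270e-08 m²
R₍20₎ = ρL/A = (7.37×10^-8)(1.47)/(2.270e-08) = 4.773 Ω
R₍245₎ = R₍20₎(1 + αΔT) = 4.773 × (1 + 0.0058×225) = 11 Ω
P = I²R = (0.0475)² × 11 = 0.0248 W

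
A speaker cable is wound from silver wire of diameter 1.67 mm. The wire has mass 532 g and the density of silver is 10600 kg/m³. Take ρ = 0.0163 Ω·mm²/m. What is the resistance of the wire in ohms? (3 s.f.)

ρ = 0.0163 Ω·mm²/m = 1.63×10^-8 Ω·m
A = π(d/2)² = π(8.3500e-04 m)² = 2.1904e-06 m²
L = m/(density·A) = 0.532/(10600×2.1904e-06) = 22.91 m
R = ρL/A = (1.63×10^-8)(22.91)/(2.1904e-06) = 0.171 Ω

0.171 Ω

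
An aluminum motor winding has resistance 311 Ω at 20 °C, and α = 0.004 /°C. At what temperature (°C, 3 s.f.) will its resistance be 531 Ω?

197 °C

R = R₀(1 + α(T − T₀)) ⇒ T = T₀ + (R/R₀ − 1)/α
T = 20 + (531/311 − 1)/0.004 = 20 + (0.7074)/0.004 = 197 °C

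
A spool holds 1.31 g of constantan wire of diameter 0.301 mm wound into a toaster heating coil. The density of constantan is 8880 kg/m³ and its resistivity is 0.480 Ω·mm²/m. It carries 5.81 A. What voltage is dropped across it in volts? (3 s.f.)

ρ = 0.480 Ω·mm²/m = 4.80×10^-7 Ω·m
A = π(d/2)² = π(1.5050e-04 m)² = 7.1158e-08 m²
L = m/(density·A) = 0.00131/(8880×7.1158e-08) = 2.073 m
R = ρL/A = (4.80×10^-7)(2.073)/(7.1158e-08) = 13.98 Ω
V = IR = 5.81 × 13.98 = 81.3 V

81.3 V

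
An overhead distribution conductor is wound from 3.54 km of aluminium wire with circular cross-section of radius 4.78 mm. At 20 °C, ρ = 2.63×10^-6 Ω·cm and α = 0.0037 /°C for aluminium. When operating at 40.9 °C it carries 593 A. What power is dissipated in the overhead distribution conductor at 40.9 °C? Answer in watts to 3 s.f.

4.91×10^5 W

ρ = 2.63×10^-6 Ω·cm = 2.63×10^-8 Ω·m
A = πr² = π(4.7800e-03 m)² = 7.178e-05 m²
R₍20₎ = ρL/A = (2.63×10^-8)(3540)/(7.178e-05) = 1.297 Ω
R₍40.9₎ = R₍20₎(1 + αΔT) = 1.297 × (1 + 0.0037×20.9) = 1.397 Ω
P = I²R = (593)² × 1.397 = 4.91×10^5 W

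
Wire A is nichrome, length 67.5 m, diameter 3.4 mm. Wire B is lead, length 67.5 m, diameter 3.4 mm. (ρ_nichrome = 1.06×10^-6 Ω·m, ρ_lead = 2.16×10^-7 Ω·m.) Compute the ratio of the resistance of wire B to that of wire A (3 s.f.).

R ∝ ρL/d², so R_B/R_A = (ρ_B/ρ_A)
= (2.16×10^-7/1.06×10^-6) = 0.204

0.204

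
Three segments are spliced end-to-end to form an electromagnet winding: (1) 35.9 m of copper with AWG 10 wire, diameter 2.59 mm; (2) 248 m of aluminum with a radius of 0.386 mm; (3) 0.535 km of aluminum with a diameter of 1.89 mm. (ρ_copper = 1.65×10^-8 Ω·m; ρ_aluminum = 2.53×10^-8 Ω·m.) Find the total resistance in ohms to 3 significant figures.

18.3 Ω

Seg 1: A = π(2.59/2 mm)² = π(1.2950e-03 m)² = 5.269e-06 m²
R_1 = (1.65×10^-8)(35.9)/(5.269e-06) = 0.1124 Ω
Seg 2: A = πr² = π(3.8600e-04 m)² = 4.681e-07 m²
R_2 = (2.53×10^-8)(248)/(4.681e-07) = 13.4 Ω
Seg 3: A = π(d/2)² = π(9.4500e-04 m)² = 2.806e-06 m²
R_3 = (2.53×10^-8)(535)/(2.806e-06) = 4.825 Ω
R_total = R_1 + R_2 + R_3 = 18.3 Ω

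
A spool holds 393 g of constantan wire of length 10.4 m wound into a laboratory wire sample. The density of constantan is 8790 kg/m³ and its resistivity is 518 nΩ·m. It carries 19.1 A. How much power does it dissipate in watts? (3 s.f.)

457 W

ρ = 518 nΩ·m = 5.18×10^-7 Ω·m
A = m/(density·L) = 0.393/(8790×10.4) = 4.2990e-06 m²
R = ρL/A = (5.18×10^-7)(10.4)/(4.2990e-06) = 1.253 Ω
P = I²R = (19.1)² × 1.253 = 457 W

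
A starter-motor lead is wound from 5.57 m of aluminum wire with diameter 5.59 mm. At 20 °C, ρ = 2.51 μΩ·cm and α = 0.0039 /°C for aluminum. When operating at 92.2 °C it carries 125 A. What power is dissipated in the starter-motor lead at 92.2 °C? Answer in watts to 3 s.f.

114 W

ρ = 2.51 μΩ·cm = 2.51×10^-8 Ω·m
A = π(d/2)² = π(2.7950e-03 m)² = 2.454e-05 m²
R₍20₎ = ρL/A = (2.51×10^-8)(5.57)/(2.454e-05) = 0.005697 Ω
R₍92.2₎ = R₍20₎(1 + αΔT) = 0.005697 × (1 + 0.0039×72.2) = 0.007301 Ω
P = I²R = (125)² × 0.007301 = 114 W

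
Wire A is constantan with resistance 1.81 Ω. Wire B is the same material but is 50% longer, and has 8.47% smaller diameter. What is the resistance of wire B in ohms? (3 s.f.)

3.24 Ω

R ∝ L/d², so R_B/R_A = (1 + 50/100) × (1 − 8.47/100)⁻²
= 1.5 × 1.194 = 1.79
R_B = 1.79 × 1.81 = 3.24 Ω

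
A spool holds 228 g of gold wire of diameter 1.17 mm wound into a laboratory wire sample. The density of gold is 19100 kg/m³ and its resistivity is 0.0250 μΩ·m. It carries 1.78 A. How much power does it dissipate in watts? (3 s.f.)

ρ = 0.0250 μΩ·m = 2.50×10^-8 Ω·m
A = π(d/2)² = π(5.8500e-04 m)² = 1.0751e-06 m²
L = m/(density·A) = 0.228/(19100×1.0751e-06) = 11.1 m
R = ρL/A = (2.50×10^-8)(11.1)/(1.0751e-06) = 0.2582 Ω
P = I²R = (1.78)² × 0.2582 = 0.818 W

0.818 W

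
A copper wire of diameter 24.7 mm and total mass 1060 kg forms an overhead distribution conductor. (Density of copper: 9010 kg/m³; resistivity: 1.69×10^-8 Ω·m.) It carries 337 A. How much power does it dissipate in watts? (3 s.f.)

A = π(d/2)² = π(1.2350e-02 m)² = 4.7916e-04 m²
L = m/(density·A) = 1060/(9010×4.7916e-04) = 245.5 m
R = ρL/A = (1.69×10^-8)(245.5)/(4.7916e-04) = 0.00866 Ω
P = I²R = (337)² × 0.00866 = 983 W

983 W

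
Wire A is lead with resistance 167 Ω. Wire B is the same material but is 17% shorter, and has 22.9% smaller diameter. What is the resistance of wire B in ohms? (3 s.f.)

R ∝ L/d², so R_B/R_A = (1 − 17/100) × (1 − 22.9/100)⁻²
= 0.83 × 1.682 = 1.396
R_B = 1.396 × 167 = 233 Ω

233 Ω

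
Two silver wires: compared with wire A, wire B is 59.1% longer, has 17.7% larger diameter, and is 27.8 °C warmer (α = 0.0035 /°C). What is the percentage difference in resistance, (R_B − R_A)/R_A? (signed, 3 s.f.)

26.0%

R ∝ ρL/d² with ρ ∝ (1+αΔT), so R_B/R_A = (1 + 59.1/100) × (1 + 17.7/100)⁻² × (1 + 0.0035×27.8)
= 1.591 × 0.7218 × 1.097 = 1.26
(R_B − R_A)/R_A = 1.26 − 1 = 26.0%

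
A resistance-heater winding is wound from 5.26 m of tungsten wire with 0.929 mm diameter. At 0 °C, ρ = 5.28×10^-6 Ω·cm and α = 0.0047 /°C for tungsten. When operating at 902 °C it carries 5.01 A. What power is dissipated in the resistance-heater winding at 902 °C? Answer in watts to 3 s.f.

53.9 W

ρ = 5.28×10^-6 Ω·cm = 5.28×10^-8 Ω·m
A = π(d/2)² = π(4.6450e-04 m)² = 6.778e-07 m²
R₍0₎ = ρL/A = (5.28×10^-8)(5.26)/(6.778e-07) = 0.4097 Ω
R₍902₎ = R₍0₎(1 + αΔT) = 0.4097 × (1 + 0.0047×902) = 2.147 Ω
P = I²R = (5.01)² × 2.147 = 53.9 W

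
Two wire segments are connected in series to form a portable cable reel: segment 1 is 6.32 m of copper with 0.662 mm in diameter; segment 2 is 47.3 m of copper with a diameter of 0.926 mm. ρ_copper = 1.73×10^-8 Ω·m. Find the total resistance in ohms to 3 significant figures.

1.53 Ω

Segment 1: A = π(d/2)² = π(3.3100e-04 m)² = 3.442e-07 m²
R₁ = ρL/A = (1.73×10^-8)(6.32)/(3.442e-07) = 0.3177 Ω
Segment 2: A = π(d/2)² = π(4.6300e-04 m)² = 6.735e-07 m²
R₂ = (1.73×10^-8)(47.3)/(6.735e-07) = 1.215 Ω
R = R₁ + R₂ = 1.53 Ω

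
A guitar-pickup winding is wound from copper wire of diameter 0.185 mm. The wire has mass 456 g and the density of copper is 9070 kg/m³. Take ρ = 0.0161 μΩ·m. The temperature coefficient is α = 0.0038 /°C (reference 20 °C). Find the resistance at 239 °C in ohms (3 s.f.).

2050 Ω

ρ = 0.0161 μΩ·m = 1.61×10^-8 Ω·m
A = π(d/2)² = π(9.2500e-05 m)² = 2.6880e-08 m²
L = m/(density·A) = 0.456/(9070×2.6880e-08) = 1870 m
R = ρL/A = (1.61×10^-8)(1870)/(2.6880e-08) = 1120 Ω
R(239 °C) = 1120 × (1 + 0.0038×219) = 2050 Ω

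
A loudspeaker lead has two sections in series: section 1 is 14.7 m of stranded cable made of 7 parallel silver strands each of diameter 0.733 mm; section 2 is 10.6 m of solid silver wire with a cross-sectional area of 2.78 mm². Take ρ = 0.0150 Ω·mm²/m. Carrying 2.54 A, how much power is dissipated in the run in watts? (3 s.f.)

0.851 W

ρ = 0.0150 Ω·mm²/m = 1.50×10^-8 Ω·m
Section 1: A_strand = π(3.6650e-04)² = 4.220e-07 m²; R₁ = ρL/(N·A_s) = (1.50×10^-8)(14.7)/(7×4.220e-07) = 0.07465 Ω
Section 2: A = 2.78 mm² = 2.780e-06 m²
R₂ = (1.50×10^-8)(10.6)/(2.780e-06) = 0.05719 Ω
R = R₁ + R₂ = 0.1318 Ω
P = I²R = (2.54)² × 0.1318 = 0.851 W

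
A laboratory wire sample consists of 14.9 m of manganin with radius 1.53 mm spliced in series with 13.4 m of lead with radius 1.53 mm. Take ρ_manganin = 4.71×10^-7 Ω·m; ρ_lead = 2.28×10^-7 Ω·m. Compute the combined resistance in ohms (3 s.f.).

1.37 Ω

Segment 1: A = πr² = π(1.5300e-03 m)² = 7.354e-06 m²
R₁ = ρL/A = (4.71×10^-7)(14.9)/(7.354e-06) = 0.9543 Ω
R₂ = (2.28×10^-7)(13.4)/(7.354e-06) = 0.4154 Ω
R = R₁ + R₂ = 1.37 Ω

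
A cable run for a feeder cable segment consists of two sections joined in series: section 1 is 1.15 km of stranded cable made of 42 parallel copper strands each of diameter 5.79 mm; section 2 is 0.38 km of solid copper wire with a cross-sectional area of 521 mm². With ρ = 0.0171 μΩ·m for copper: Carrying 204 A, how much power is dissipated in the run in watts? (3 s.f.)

1260 W

ρ = 0.0171 μΩ·m = 1.71×10^-8 Ω·m
Section 1: A_strand = π(2.8950e-03)² = 2.633e-05 m²; R₁ = ρL/(N·A_s) = (1.71×10^-8)(1150)/(42×2.633e-05) = 0.01778 Ω
Section 2: A = 521 mm² = 5.210e-04 m²
R₂ = (1.71×10^-8)(380)/(5.210e-04) = 0.01247 Ω
R = R₁ + R₂ = 0.03025 Ω
P = I²R = (204)² × 0.03025 = 1260 W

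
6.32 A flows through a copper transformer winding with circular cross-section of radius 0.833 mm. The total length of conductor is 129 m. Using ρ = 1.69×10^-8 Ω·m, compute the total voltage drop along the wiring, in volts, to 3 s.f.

A = πr² = π(8.3300e-04 m)² = 2.180e-06 m²
R = ρL/A = (1.69×10^-8)(129)/(2.180e-06) = 1 Ω
V = IR = 6.32 × 1 = 6.32 V

6.32 V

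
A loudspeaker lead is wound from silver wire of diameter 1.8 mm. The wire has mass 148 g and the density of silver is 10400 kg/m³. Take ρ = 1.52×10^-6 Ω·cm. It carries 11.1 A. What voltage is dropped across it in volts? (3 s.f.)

0.371 V

ρ = 1.52×10^-6 Ω·cm = 1.52×10^-8 Ω·m
A = π(d/2)² = π(9.0000e-04 m)² = 2.5447e-06 m²
L = m/(density·A) = 0.148/(10400×2.5447e-06) = 5.592 m
R = ρL/A = (1.52×10^-8)(5.592)/(2.5447e-06) = 0.0334 Ω
V = IR = 11.1 × 0.0334 = 0.371 V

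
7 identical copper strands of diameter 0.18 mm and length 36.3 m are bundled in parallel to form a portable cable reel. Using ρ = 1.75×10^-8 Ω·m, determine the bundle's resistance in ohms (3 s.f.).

3.57 Ω

A_strand = π(9.0000e-05 m)² = 2.545e-08 m²
R_strand = ρL/A = (1.75×10^-8)(36.3)/(2.545e-08) = 24.96 Ω
R_total = R_strand/N = 24.96/7 = 3.57 Ω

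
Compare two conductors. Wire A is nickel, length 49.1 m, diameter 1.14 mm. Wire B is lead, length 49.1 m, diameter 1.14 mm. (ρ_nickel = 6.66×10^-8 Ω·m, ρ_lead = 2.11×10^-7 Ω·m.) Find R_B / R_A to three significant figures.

R ∝ ρL/d², so R_B/R_A = (ρ_B/ρ_A)
= (2.11×10^-7/6.66×10^-8) = 3.17

3.17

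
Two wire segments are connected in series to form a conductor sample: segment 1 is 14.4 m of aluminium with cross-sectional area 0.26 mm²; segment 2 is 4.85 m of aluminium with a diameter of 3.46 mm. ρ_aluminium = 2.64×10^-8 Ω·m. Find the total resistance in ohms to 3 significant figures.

1.48 Ω

Segment 1: A = 0.26 mm² = 2.600e-07 m²
R₁ = ρL/A = (2.64×10^-8)(14.4)/(2.600e-07) = 1.462 Ω
Segment 2: A = π(d/2)² = π(1.7300e-03 m)² = 9.402e-06 m²
R₂ = (2.64×10^-8)(4.85)/(9.402e-06) = 0.01362 Ω
R = R₁ + R₂ = 1.48 Ω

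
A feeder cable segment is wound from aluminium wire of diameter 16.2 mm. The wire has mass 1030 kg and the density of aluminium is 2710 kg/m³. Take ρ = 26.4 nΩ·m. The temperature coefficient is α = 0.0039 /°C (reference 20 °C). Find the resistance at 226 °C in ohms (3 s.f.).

0.426 Ω

ρ = 26.4 nΩ·m = 2.64×10^-8 Ω·m
A = π(d/2)² = π(8.1000e-03 m)² = 2.0612e-04 m²
L = m/(density·A) = 1030/(2710×2.0612e-04) = 1844 m
R = ρL/A = (2.64×10^-8)(1844)/(2.0612e-04) = 0.2362 Ω
R(226 °C) = 0.2362 × (1 + 0.0039×206) = 0.426 Ω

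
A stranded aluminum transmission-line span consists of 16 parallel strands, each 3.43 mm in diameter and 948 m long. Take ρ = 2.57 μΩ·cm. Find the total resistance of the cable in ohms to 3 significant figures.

0.165 Ω

ρ = 2.57 μΩ·cm = 2.57×10^-8 Ω·m
A_strand = π(1.7150e-03 m)² = 9.240e-06 m²
R_strand = ρL/A = (2.57×10^-8)(948)/(9.240e-06) = 2.637 Ω
R_total = R_strand/N = 2.637/16 = 0.165 Ω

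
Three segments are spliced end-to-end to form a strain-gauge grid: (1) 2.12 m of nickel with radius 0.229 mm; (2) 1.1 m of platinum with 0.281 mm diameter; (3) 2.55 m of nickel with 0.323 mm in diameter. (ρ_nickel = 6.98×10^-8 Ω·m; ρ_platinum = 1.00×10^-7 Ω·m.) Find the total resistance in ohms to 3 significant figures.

4.84 Ω

Seg 1: A = πr² = π(2.2900e-04 m)² = 1.647e-07 m²
R_1 = (6.98×10^-8)(2.12)/(1.647e-07) = 0.8982 Ω
Seg 2: A = π(d/2)² = π(1.4050e-04 m)² = 6.202e-08 m²
R_2 = (1.00×10^-7)(1.1)/(6.202e-08) = 1.774 Ω
Seg 3: A = π(d/2)² = π(1.6150e-04 m)² = 8.194e-08 m²
R_3 = (6.98×10^-8)(2.55)/(8.194e-08) = 2.172 Ω
R_total = R_1 + R_2 + R_3 = 4.84 Ω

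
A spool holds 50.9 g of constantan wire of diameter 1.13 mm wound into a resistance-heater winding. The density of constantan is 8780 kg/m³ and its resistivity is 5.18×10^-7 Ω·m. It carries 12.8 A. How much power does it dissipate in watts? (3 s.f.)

A = π(d/2)² = π(5.6500e-04 m)² = 1.0029e-06 m²
L = m/(density·A) = 0.0509/(8780×1.0029e-06) = 5.781 m
R = ρL/A = (5.18×10^-7)(5.781)/(1.0029e-06) = 2.986 Ω
P = I²R = (12.8)² × 2.986 = 489 W

489 W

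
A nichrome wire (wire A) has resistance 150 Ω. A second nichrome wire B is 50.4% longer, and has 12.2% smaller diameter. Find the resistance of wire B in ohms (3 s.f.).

R ∝ L/d², so R_B/R_A = (1 + 50.4/100) × (1 − 12.2/100)⁻²
= 1.504 × 1.297 = 1.951
R_B = 1.951 × 150 = 293 Ω

293 Ω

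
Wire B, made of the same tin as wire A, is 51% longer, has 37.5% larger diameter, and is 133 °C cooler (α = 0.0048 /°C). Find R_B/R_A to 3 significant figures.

0.289

R ∝ ρL/d² with ρ ∝ (1+αΔT), so R_B/R_A = (1 + 51/100) × (1 + 37.5/100)⁻² × (1 − 0.0048×133)
= 1.51 × 0.5289 × 0.3616 = 0.289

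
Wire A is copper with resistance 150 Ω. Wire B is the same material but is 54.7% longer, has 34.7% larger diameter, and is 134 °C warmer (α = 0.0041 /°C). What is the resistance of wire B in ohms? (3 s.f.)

198 Ω

R ∝ ρL/d² with ρ ∝ (1+αΔT), so R_B/R_A = (1 + 54.7/100) × (1 + 34.7/100)⁻² × (1 + 0.0041×134)
= 1.547 × 0.5511 × 1.549 = 1.321
R_B = 1.321 × 150 = 198 Ω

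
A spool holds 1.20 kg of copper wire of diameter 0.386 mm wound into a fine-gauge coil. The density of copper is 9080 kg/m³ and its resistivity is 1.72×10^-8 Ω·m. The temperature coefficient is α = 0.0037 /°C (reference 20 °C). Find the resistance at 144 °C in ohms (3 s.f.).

A = π(d/2)² = π(1.9300e-04 m)² = 1.1702e-07 m²
L = m/(density·A) = 1.2/(9080×1.1702e-07) = 1129 m
R = ρL/A = (1.72×10^-8)(1129)/(1.1702e-07) = 166 Ω
R(144 °C) = 166 × (1 + 0.0037×124) = 242 Ω

242 Ω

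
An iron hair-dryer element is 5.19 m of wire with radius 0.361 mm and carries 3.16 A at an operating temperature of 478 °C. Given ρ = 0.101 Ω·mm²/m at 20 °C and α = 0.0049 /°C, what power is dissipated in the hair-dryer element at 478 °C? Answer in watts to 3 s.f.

41.5 W

ρ = 0.101 Ω·mm²/m = 1.01×10^-7 Ω·m
A = πr² = π(3.6100e-04 m)² = 4.094e-07 m²
R₍20₎ = ρL/A = (1.01×10^-7)(5.19)/(4.094e-07) = 1.28 Ω
R₍478₎ = R₍20₎(1 + αΔT) = 1.28 × (1 + 0.0049×458) = 4.154 Ω
P = I²R = (3.16)² × 4.154 = 41.5 W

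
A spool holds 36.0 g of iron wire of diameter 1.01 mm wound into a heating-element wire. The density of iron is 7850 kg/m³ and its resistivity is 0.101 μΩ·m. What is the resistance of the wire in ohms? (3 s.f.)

0.722 Ω

ρ = 0.101 μΩ·m = 1.01×10^-7 Ω·m
A = π(d/2)² = π(5.0500e-04 m)² = 8.0118e-07 m²
L = m/(density·A) = 0.036/(7850×8.0118e-07) = 5.724 m
R = ρL/A = (1.01×10^-7)(5.724)/(8.0118e-07) = 0.722 Ω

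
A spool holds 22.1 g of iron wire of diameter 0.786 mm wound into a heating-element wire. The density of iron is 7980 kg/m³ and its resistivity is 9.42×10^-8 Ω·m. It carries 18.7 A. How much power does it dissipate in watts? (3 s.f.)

A = π(d/2)² = π(3.9300e-04 m)² = 4.8522e-07 m²
L = m/(density·A) = 0.0221/(7980×4.8522e-07) = 5.708 m
R = ρL/A = (9.42×10^-8)(5.708)/(4.8522e-07) = 1.108 Ω
P = I²R = (18.7)² × 1.108 = 387 W

387 W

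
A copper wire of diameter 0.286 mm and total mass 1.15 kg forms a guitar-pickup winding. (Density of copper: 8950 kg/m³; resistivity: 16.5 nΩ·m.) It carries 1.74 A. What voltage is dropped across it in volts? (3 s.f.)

ρ = 16.5 nΩ·m = 1.65×10^-8 Ω·m
A = π(d/2)² = π(1.4300e-04 m)² = 6.4242e-08 m²
L = m/(density·A) = 1.15/(8950×6.4242e-08) = 2000 m
R = ρL/A = (1.65×10^-8)(2000)/(6.4242e-08) = 513.7 Ω
V = IR = 1.74 × 513.7 = 894 V

894 V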